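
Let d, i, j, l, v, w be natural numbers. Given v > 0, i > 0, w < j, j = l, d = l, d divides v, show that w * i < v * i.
j = l and w < j, so w < l. d = l and d divides v, so l divides v. Since v > 0, l ≤ v. w < l, so w < v. Using i > 0 and multiplying by a positive, w * i < v * i.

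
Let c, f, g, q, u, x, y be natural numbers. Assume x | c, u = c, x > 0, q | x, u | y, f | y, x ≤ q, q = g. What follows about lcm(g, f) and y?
lcm(g, f) | y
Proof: q | x and x > 0, hence q ≤ x. Since x ≤ q, x = q. q = g, so x = g. u = c and u | y, therefore c | y. x | c, so x | y. Since x = g, g | y. Since f | y, lcm(g, f) | y.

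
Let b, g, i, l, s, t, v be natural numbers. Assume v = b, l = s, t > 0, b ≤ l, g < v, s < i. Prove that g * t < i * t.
v = b and g < v, therefore g < b. l = s and b ≤ l, thus b ≤ s. Since s < i, b < i. Since g < b, g < i. Combined with t > 0, by multiplying by a positive, g * t < i * t.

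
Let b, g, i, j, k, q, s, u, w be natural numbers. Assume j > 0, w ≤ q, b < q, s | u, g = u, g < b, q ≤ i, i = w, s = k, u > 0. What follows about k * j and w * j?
k * j < w * j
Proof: s = k and s | u, hence k | u. Since u > 0, k ≤ u. From i = w and q ≤ i, q ≤ w. Since w ≤ q, q = w. g = u and g < b, so u < b. Since b < q, u < q. Since q = w, u < w. Since k ≤ u, k < w. From j > 0, k * j < w * j.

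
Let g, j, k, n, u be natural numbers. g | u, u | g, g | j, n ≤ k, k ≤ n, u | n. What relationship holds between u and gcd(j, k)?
u | gcd(j, k)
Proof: g | u and u | g, so g = u. g | j, so u | j. n ≤ k and k ≤ n, hence n = k. Since u | n, u | k. u | j, so u | gcd(j, k).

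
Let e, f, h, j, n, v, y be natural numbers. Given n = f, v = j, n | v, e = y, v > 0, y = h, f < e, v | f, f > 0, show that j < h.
From n = f and n | v, f | v. From v > 0, f ≤ v. v | f and f > 0, hence v ≤ f. f ≤ v, so f = v. v = j, so f = j. From e = y and f < e, f < y. Since y = h, f < h. f = j, so j < h.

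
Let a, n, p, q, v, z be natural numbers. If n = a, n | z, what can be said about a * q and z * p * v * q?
a * q | z * p * v * q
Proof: n = a and n | z, so a | z. Then a | z * p. Then a | z * p * v. Then a * q | z * p * v * q.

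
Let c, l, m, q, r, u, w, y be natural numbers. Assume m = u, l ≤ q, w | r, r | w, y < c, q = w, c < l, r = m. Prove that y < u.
w | r and r | w, thus w = r. Since q = w, q = r. Since r = m, q = m. Since m = u, q = u. y < c and c < l, therefore y < l. Since l ≤ q, y < q. Since q = u, y < u.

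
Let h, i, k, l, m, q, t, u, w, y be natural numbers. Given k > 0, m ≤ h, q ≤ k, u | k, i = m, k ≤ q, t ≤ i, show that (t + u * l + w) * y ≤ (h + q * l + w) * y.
i = m and t ≤ i, therefore t ≤ m. Since m ≤ h, t ≤ h. k ≤ q and q ≤ k, hence k = q. Since u | k and k > 0, u ≤ k. k = q, so u ≤ q. Then u * l ≤ q * l. t ≤ h, so t + u * l ≤ h + q * l. Then t + u * l + w ≤ h + q * l + w. Then (t + u * l + w) * y ≤ (h + q * l + w) * y.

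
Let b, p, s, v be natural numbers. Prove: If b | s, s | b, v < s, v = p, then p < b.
s | b and b | s, thus s = b. Since v < s, v < b. Since v = p, p < b.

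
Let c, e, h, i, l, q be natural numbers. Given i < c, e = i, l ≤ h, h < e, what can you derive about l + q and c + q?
l + q < c + q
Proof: From l ≤ h and h < e, l < e. From e = i, l < i. i < c, so l < c. Then l + q < c + q.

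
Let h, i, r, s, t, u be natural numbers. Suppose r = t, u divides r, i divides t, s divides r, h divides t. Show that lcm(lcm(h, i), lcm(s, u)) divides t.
h divides t and i divides t, hence lcm(h, i) divides t. s divides r and u divides r, hence lcm(s, u) divides r. r = t, so lcm(s, u) divides t. lcm(h, i) divides t, so lcm(lcm(h, i), lcm(s, u)) divides t.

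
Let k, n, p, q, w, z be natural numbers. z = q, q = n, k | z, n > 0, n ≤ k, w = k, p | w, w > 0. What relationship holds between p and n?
p ≤ n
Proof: z = q and q = n, thus z = n. Because k | z, k | n. n > 0, so k ≤ n. n ≤ k, so k = n. p | w and w > 0, thus p ≤ w. w = k, so p ≤ k. k = n, so p ≤ n.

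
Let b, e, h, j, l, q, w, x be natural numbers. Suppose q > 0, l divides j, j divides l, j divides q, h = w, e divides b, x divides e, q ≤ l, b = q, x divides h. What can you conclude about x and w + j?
x divides w + j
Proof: From h = w and x divides h, x divides w. l divides j and j divides l, hence l = j. q ≤ l, so q ≤ j. Because j divides q and q > 0, j ≤ q. Since q ≤ j, q = j. Since b = q, b = j. Since x divides e and e divides b, x divides b. Since b = j, x divides j. x divides w, so x divides w + j.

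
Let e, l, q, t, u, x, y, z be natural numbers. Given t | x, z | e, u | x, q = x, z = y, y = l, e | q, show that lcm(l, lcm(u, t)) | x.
z = y and y = l, hence z = l. Because q = x and e | q, e | x. Since z | e, z | x. Since z = l, l | x. Because u | x and t | x, lcm(u, t) | x. l | x, so lcm(l, lcm(u, t)) | x.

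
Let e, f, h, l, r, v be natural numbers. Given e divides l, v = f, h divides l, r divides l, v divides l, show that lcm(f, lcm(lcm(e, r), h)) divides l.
Since v = f and v divides l, f divides l. Since e divides l and r divides l, lcm(e, r) divides l. Since h divides l, lcm(lcm(e, r), h) divides l. Since f divides l, lcm(f, lcm(lcm(e, r), h)) divides l.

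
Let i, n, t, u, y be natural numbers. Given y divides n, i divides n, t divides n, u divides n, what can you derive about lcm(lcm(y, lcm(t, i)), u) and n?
lcm(lcm(y, lcm(t, i)), u) divides n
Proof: t divides n and i divides n, so lcm(t, i) divides n. y divides n, so lcm(y, lcm(t, i)) divides n. From u divides n, lcm(lcm(y, lcm(t, i)), u) divides n.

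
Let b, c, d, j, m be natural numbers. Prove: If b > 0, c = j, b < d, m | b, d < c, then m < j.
m | b and b > 0, hence m ≤ b. c = j and d < c, so d < j. b < d, so b < j. m ≤ b, so m < j.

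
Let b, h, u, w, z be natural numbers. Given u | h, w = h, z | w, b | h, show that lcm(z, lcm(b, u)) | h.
w = h and z | w, so z | h. b | h and u | h, therefore lcm(b, u) | h. Since z | h, lcm(z, lcm(b, u)) | h.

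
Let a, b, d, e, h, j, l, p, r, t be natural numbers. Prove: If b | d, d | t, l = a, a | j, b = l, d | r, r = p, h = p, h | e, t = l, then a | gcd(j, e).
t = l and d | t, therefore d | l. Since b = l and b | d, l | d. d | l, so d = l. l = a, so d = a. d | r, so a | r. r = p, so a | p. h = p and h | e, so p | e. From a | p, a | e. a | j, so a | gcd(j, e).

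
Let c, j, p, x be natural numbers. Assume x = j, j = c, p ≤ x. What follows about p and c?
p ≤ c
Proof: x = j and j = c, therefore x = c. p ≤ x, so p ≤ c.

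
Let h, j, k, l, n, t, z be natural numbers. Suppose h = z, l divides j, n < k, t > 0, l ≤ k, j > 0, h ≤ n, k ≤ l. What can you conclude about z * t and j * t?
z * t < j * t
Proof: h ≤ n and n < k, thus h < k. Since h = z, z < k. l ≤ k and k ≤ l, thus l = k. l divides j, so k divides j. j > 0, so k ≤ j. Because z < k, z < j. Since t > 0, by multiplying by a positive, z * t < j * t.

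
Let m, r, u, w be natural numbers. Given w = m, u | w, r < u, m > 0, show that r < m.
w = m and u | w, hence u | m. Because m > 0, u ≤ m. Since r < u, r < m.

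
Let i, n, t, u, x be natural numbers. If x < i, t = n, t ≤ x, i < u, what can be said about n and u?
n < u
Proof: Since x < i and i < u, x < u. t ≤ x, so t < u. Since t = n, n < u.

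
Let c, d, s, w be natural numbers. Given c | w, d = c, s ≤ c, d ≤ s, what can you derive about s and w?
s | w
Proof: d = c and d ≤ s, therefore c ≤ s. Since s ≤ c, c = s. Since c | w, s | w.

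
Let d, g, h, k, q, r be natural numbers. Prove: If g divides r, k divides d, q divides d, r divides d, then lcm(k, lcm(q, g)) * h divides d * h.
g divides r and r divides d, hence g divides d. q divides d, so lcm(q, g) divides d. Since k divides d, lcm(k, lcm(q, g)) divides d. Then lcm(k, lcm(q, g)) * h divides d * h.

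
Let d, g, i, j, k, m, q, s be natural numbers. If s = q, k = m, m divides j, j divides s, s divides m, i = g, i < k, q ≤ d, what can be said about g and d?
g < d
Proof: Since m divides j and j divides s, m divides s. Since s divides m, m = s. From k = m, k = s. From i = g and i < k, g < k. From k = s, g < s. s = q, so g < q. Since q ≤ d, g < d.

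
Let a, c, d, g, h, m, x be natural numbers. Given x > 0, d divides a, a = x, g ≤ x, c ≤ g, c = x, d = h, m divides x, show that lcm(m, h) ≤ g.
c = x and c ≤ g, therefore x ≤ g. Since g ≤ x, x = g. d = h and d divides a, so h divides a. a = x, so h divides x. Since m divides x, lcm(m, h) divides x. x > 0, so lcm(m, h) ≤ x. Because x = g, lcm(m, h) ≤ g.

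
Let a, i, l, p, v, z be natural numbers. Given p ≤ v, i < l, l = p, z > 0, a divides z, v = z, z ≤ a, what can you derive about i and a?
i < a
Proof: a divides z and z > 0, therefore a ≤ z. z ≤ a, so z = a. v = z, so v = a. l = p and i < l, therefore i < p. Since p ≤ v, i < v. v = a, so i < a.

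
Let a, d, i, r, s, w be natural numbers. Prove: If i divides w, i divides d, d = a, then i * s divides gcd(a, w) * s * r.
d = a and i divides d, therefore i divides a. Since i divides w, i divides gcd(a, w). Then i * s divides gcd(a, w) * s. Then i * s divides gcd(a, w) * s * r.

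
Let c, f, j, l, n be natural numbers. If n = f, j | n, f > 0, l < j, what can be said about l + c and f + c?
l + c < f + c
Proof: Since n = f and j | n, j | f. f > 0, so j ≤ f. Since l < j, l < f. Then l + c < f + c.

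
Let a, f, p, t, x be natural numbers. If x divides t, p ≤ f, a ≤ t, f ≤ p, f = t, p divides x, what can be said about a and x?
a ≤ x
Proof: From p ≤ f and f ≤ p, p = f. f = t, so p = t. Since p divides x, t divides x. x divides t, so t = x. Since a ≤ t, a ≤ x.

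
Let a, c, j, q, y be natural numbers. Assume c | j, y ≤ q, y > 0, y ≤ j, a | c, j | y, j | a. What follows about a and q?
a ≤ q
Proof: Since j | y and y > 0, j ≤ y. y ≤ j, so y = j. a | c and c | j, hence a | j. Since j | a, j = a. y = j, so y = a. Since y ≤ q, a ≤ q.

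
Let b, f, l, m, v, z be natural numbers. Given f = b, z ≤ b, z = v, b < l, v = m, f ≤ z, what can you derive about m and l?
m < l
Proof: z = v and v = m, therefore z = m. f = b and f ≤ z, thus b ≤ z. From z ≤ b, b = z. Since b < l, z < l. Since z = m, m < l.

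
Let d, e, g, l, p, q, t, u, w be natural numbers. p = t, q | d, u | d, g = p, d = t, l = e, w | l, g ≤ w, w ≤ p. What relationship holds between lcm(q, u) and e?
lcm(q, u) | e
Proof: Since q | d and u | d, lcm(q, u) | d. Since d = t, lcm(q, u) | t. g = p and g ≤ w, therefore p ≤ w. Since w ≤ p, w = p. p = t, so w = t. l = e and w | l, thus w | e. From w = t, t | e. lcm(q, u) | t, so lcm(q, u) | e.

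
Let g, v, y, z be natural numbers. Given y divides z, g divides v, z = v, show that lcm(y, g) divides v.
z = v and y divides z, thus y divides v. g divides v, so lcm(y, g) divides v.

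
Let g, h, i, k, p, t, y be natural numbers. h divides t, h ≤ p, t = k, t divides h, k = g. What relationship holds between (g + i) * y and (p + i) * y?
(g + i) * y ≤ (p + i) * y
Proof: h divides t and t divides h, so h = t. t = k, so h = k. k = g, so h = g. h ≤ p, so g ≤ p. Then g + i ≤ p + i. By multiplying by a non-negative, (g + i) * y ≤ (p + i) * y.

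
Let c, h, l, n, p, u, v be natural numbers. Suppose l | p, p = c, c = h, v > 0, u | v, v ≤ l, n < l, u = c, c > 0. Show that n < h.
From p = c and l | p, l | c. Since c > 0, l ≤ c. From u | v and v > 0, u ≤ v. Since u = c, c ≤ v. v ≤ l, so c ≤ l. Because l ≤ c, l = c. Since c = h, l = h. Since n < l, n < h.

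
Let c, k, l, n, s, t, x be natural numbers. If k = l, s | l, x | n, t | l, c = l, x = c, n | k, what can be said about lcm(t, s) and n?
lcm(t, s) | n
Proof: Since x = c and c = l, x = l. x | n, so l | n. Since k = l and n | k, n | l. l | n, so l = n. Because t | l and s | l, lcm(t, s) | l. l = n, so lcm(t, s) | n.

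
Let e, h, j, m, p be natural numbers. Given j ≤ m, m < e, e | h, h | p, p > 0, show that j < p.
Because e | h and h | p, e | p. p > 0, so e ≤ p. From m < e, m < p. j ≤ m, so j < p.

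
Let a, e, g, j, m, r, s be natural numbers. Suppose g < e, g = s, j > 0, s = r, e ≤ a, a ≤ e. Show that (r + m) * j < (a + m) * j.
g = s and s = r, therefore g = r. e ≤ a and a ≤ e, thus e = a. Because g < e, g < a. g = r, so r < a. Then r + m < a + m. Since j > 0, by multiplying by a positive, (r + m) * j < (a + m) * j.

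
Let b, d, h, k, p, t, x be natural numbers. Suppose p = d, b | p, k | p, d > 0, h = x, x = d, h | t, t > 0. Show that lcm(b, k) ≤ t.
Since b | p and k | p, lcm(b, k) | p. Since p = d, lcm(b, k) | d. Since d > 0, lcm(b, k) ≤ d. h = x and x = d, thus h = d. Since h | t and t > 0, h ≤ t. Since h = d, d ≤ t. lcm(b, k) ≤ d, so lcm(b, k) ≤ t.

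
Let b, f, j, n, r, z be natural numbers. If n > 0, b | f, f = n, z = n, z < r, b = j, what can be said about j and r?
j < r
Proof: Since f = n and b | f, b | n. b = j, so j | n. Since n > 0, j ≤ n. z = n and z < r, therefore n < r. j ≤ n, so j < r.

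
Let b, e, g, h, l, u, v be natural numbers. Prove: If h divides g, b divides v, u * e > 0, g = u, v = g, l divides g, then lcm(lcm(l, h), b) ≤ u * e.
l divides g and h divides g, thus lcm(l, h) divides g. v = g and b divides v, so b divides g. lcm(l, h) divides g, so lcm(lcm(l, h), b) divides g. g = u, so lcm(lcm(l, h), b) divides u. Then lcm(lcm(l, h), b) divides u * e. From u * e > 0, lcm(lcm(l, h), b) ≤ u * e.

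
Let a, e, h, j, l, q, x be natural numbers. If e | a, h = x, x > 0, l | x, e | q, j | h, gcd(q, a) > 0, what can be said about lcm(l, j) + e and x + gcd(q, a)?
lcm(l, j) + e ≤ x + gcd(q, a)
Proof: h = x and j | h, so j | x. Since l | x, lcm(l, j) | x. x > 0, so lcm(l, j) ≤ x. e | q and e | a, so e | gcd(q, a). Because gcd(q, a) > 0, e ≤ gcd(q, a). From lcm(l, j) ≤ x, lcm(l, j) + e ≤ x + gcd(q, a).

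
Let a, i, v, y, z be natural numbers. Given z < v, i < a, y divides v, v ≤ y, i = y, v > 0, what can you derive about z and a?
z < a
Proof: Since y divides v and v > 0, y ≤ v. Since v ≤ y, y = v. From i = y, i = v. i < a, so v < a. Since z < v, z < a.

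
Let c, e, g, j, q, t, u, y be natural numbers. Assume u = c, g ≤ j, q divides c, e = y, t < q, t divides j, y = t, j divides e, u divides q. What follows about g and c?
g < c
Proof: e = y and j divides e, hence j divides y. Because y = t, j divides t. t divides j, so t = j. From u = c and u divides q, c divides q. q divides c, so q = c. Since t < q, t < c. Since t = j, j < c. Since g ≤ j, g < c.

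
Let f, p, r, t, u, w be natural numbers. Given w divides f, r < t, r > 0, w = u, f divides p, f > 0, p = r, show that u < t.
w divides f and f > 0, so w ≤ f. Because p = r and f divides p, f divides r. Since r > 0, f ≤ r. r < t, so f < t. w ≤ f, so w < t. w = u, so u < t.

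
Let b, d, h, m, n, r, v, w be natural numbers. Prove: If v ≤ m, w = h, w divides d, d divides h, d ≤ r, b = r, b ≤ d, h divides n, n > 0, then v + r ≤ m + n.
w = h and w divides d, so h divides d. From d divides h, h = d. b = r and b ≤ d, so r ≤ d. Since d ≤ r, d = r. h = d, so h = r. h divides n, so r divides n. Since n > 0, r ≤ n. Since v ≤ m, v + r ≤ m + n.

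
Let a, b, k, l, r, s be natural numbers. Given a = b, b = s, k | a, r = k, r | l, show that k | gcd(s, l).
From a = b and b = s, a = s. k | a, so k | s. r = k and r | l, therefore k | l. k | s, so k | gcd(s, l).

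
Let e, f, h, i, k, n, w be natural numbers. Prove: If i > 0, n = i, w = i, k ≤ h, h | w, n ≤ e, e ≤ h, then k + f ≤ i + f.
w = i and h | w, so h | i. Since i > 0, h ≤ i. n = i and n ≤ e, so i ≤ e. Because e ≤ h, i ≤ h. h ≤ i, so h = i. Since k ≤ h, k ≤ i. Then k + f ≤ i + f.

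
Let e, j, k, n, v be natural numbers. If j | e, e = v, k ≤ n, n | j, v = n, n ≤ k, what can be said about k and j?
k = j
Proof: k ≤ n and n ≤ k, therefore k = n. From e = v and v = n, e = n. Since j | e, j | n. Since n | j, n = j. Since k = n, k = j.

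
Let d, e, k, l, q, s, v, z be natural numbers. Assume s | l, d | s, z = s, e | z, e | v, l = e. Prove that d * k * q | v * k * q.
z = s and e | z, so e | s. l = e and s | l, therefore s | e. Since e | s, e = s. Since e | v, s | v. d | s, so d | v. Then d * k | v * k. Then d * k * q | v * k * q.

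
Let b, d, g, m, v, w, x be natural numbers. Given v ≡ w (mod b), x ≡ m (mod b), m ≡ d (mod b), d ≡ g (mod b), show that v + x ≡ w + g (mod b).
x ≡ m (mod b) and m ≡ d (mod b), hence x ≡ d (mod b). Since d ≡ g (mod b), x ≡ g (mod b). v ≡ w (mod b), so v + x ≡ w + g (mod b).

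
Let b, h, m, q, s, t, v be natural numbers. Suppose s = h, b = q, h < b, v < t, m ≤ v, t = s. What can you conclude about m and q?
m < q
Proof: From t = s and s = h, t = h. Because m ≤ v and v < t, m < t. Since t = h, m < h. b = q and h < b, so h < q. m < h, so m < q.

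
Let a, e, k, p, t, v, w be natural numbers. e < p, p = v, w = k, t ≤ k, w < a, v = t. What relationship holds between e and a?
e < a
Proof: p = v and v = t, hence p = t. Since e < p, e < t. w = k and w < a, so k < a. Since t ≤ k, t < a. Since e < t, e < a.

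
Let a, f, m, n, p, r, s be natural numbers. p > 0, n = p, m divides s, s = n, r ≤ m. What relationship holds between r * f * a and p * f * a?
r * f * a ≤ p * f * a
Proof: s = n and m divides s, so m divides n. Since n = p, m divides p. Since p > 0, m ≤ p. r ≤ m, so r ≤ p. By multiplying by a non-negative, r * f ≤ p * f. By multiplying by a non-negative, r * f * a ≤ p * f * a.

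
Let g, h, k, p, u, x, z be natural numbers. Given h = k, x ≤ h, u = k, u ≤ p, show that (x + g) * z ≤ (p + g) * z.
Because h = k and x ≤ h, x ≤ k. From u = k and u ≤ p, k ≤ p. x ≤ k, so x ≤ p. Then x + g ≤ p + g. By multiplying by a non-negative, (x + g) * z ≤ (p + g) * z.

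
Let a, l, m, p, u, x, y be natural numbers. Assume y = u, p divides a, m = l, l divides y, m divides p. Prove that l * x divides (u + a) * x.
Since y = u and l divides y, l divides u. m = l and m divides p, so l divides p. Since p divides a, l divides a. l divides u, so l divides u + a. Then l * x divides (u + a) * x.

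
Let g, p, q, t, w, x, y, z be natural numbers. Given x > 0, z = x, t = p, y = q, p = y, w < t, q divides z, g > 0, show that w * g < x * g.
t = p and p = y, so t = y. From y = q, t = q. w < t, so w < q. z = x and q divides z, thus q divides x. x > 0, so q ≤ x. From w < q, w < x. Since g > 0, by multiplying by a positive, w * g < x * g.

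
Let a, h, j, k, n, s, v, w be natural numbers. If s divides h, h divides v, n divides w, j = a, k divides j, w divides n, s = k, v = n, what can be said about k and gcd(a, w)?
k divides gcd(a, w)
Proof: j = a and k divides j, thus k divides a. n divides w and w divides n, thus n = w. Since v = n, v = w. s divides h and h divides v, so s divides v. Since s = k, k divides v. Since v = w, k divides w. Since k divides a, k divides gcd(a, w).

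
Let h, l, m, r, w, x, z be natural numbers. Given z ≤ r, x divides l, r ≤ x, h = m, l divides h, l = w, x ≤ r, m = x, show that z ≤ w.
r ≤ x and x ≤ r, therefore r = x. From h = m and m = x, h = x. Since l divides h, l divides x. Since x divides l, x = l. Since r = x, r = l. Since z ≤ r, z ≤ l. Because l = w, z ≤ w.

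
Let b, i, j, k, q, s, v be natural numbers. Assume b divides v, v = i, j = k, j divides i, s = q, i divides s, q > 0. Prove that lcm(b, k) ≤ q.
v = i and b divides v, so b divides i. j = k and j divides i, hence k divides i. From b divides i, lcm(b, k) divides i. i divides s, so lcm(b, k) divides s. Since s = q, lcm(b, k) divides q. q > 0, so lcm(b, k) ≤ q.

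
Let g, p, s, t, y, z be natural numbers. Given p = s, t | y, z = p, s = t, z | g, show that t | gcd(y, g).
p = s and s = t, hence p = t. z = p and z | g, thus p | g. p = t, so t | g. t | y, so t | gcd(y, g).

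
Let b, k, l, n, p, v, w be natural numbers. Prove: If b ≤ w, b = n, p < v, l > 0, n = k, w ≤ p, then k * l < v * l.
b = n and b ≤ w, therefore n ≤ w. w ≤ p and p < v, hence w < v. Since n ≤ w, n < v. Because n = k, k < v. l > 0, so k * l < v * l.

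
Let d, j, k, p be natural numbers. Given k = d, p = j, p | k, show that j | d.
p = j and p | k, hence j | k. k = d, so j | d.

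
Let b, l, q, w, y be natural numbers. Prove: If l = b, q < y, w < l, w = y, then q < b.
w = y and w < l, therefore y < l. From l = b, y < b. Since q < y, q < b.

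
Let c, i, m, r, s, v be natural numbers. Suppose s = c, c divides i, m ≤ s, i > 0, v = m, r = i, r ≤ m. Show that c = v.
s = c and m ≤ s, so m ≤ c. c divides i and i > 0, therefore c ≤ i. Because r = i and r ≤ m, i ≤ m. Since c ≤ i, c ≤ m. From m ≤ c, m = c. v = m, so v = c. Then c = v.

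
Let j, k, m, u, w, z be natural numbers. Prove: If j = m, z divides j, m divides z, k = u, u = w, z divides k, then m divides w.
Since j = m and z divides j, z divides m. Since m divides z, z = m. k = u and u = w, so k = w. Since z divides k, z divides w. From z = m, m divides w.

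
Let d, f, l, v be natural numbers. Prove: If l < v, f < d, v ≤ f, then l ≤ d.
v ≤ f and f < d, therefore v < d. l < v, so l < d. Then l ≤ d.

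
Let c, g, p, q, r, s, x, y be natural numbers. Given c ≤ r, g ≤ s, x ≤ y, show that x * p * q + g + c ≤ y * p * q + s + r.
x ≤ y, so x * p ≤ y * p. Then x * p * q ≤ y * p * q. g ≤ s and c ≤ r, so g + c ≤ s + r. Since x * p * q ≤ y * p * q, x * p * q + g + c ≤ y * p * q + s + r.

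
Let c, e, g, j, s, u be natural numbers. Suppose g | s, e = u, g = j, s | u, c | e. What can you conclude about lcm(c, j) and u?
lcm(c, j) | u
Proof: From e = u and c | e, c | u. g | s and s | u, therefore g | u. Since g = j, j | u. c | u, so lcm(c, j) | u.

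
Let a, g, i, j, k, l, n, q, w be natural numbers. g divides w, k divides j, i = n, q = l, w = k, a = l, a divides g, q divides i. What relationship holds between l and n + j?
l divides n + j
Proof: i = n and q divides i, hence q divides n. Since q = l, l divides n. Because a divides g and g divides w, a divides w. w = k, so a divides k. k divides j, so a divides j. a = l, so l divides j. Since l divides n, l divides n + j.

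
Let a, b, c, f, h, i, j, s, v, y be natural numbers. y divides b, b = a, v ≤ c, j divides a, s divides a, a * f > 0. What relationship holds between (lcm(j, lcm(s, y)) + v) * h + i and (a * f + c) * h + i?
(lcm(j, lcm(s, y)) + v) * h + i ≤ (a * f + c) * h + i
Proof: Because b = a and y divides b, y divides a. s divides a, so lcm(s, y) divides a. j divides a, so lcm(j, lcm(s, y)) divides a. Then lcm(j, lcm(s, y)) divides a * f. From a * f > 0, lcm(j, lcm(s, y)) ≤ a * f. Since v ≤ c, lcm(j, lcm(s, y)) + v ≤ a * f + c. By multiplying by a non-negative, (lcm(j, lcm(s, y)) + v) * h ≤ (a * f + c) * h. Then (lcm(j, lcm(s, y)) + v) * h + i ≤ (a * f + c) * h + i.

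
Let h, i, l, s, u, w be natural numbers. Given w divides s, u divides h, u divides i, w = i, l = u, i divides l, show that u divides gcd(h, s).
Because l = u and i divides l, i divides u. u divides i, so i = u. From w = i, w = u. w divides s, so u divides s. From u divides h, u divides gcd(h, s).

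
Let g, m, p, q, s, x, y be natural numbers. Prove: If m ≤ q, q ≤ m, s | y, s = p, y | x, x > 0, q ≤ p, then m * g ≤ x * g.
Because q ≤ m and m ≤ q, q = m. Because s | y and y | x, s | x. Since s = p, p | x. Since x > 0, p ≤ x. Since q ≤ p, q ≤ x. Since q = m, m ≤ x. Then m * g ≤ x * g.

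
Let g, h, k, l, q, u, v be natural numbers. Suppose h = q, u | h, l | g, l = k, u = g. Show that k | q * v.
u = g and u | h, thus g | h. h = q, so g | q. Since l | g, l | q. From l = k, k | q. Then k | q * v.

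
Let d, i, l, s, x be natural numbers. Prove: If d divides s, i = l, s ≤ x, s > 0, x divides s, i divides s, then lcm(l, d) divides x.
Since x divides s and s > 0, x ≤ s. s ≤ x, so s = x. i = l and i divides s, hence l divides s. d divides s, so lcm(l, d) divides s. Since s = x, lcm(l, d) divides x.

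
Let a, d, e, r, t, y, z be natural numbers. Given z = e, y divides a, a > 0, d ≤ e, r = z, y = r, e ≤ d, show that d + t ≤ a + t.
e ≤ d and d ≤ e, so e = d. y = r and r = z, therefore y = z. z = e, so y = e. Since y divides a, e divides a. a > 0, so e ≤ a. Since e = d, d ≤ a. Then d + t ≤ a + t.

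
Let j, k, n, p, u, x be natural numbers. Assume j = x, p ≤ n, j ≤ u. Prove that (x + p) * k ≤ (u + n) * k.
Because j = x and j ≤ u, x ≤ u. From p ≤ n, x + p ≤ u + n. By multiplying by a non-negative, (x + p) * k ≤ (u + n) * k.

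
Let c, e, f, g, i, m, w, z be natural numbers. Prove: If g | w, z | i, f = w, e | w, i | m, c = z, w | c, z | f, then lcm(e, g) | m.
Since e | w and g | w, lcm(e, g) | w. f = w and z | f, therefore z | w. c = z and w | c, thus w | z. z | w, so z = w. z | i and i | m, therefore z | m. Since z = w, w | m. Since lcm(e, g) | w, lcm(e, g) | m.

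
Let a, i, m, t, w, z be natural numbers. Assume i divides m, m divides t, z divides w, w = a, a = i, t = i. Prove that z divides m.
From w = a and a = i, w = i. t = i and m divides t, hence m divides i. Because i divides m, i = m. w = i, so w = m. z divides w, so z divides m.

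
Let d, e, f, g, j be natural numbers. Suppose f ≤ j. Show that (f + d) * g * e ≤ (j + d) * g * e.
Because f ≤ j, f + d ≤ j + d. Then (f + d) * g ≤ (j + d) * g. Then (f + d) * g * e ≤ (j + d) * g * e.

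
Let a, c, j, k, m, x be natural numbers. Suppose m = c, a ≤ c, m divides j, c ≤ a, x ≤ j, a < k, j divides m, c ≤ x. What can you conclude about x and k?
x < k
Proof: Since j divides m and m divides j, j = m. Since m = c, j = c. Since x ≤ j, x ≤ c. c ≤ x, so c = x. a ≤ c and c ≤ a, thus a = c. a < k, so c < k. c = x, so x < k.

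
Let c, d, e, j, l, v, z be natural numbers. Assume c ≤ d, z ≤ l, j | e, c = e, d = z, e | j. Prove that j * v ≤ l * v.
e | j and j | e, hence e = j. d = z and c ≤ d, thus c ≤ z. z ≤ l, so c ≤ l. c = e, so e ≤ l. e = j, so j ≤ l. Then j * v ≤ l * v.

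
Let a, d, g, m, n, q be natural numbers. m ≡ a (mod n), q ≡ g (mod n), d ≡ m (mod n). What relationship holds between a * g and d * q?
a * g ≡ d * q (mod n)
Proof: d ≡ m (mod n) and m ≡ a (mod n), hence d ≡ a (mod n). Since q ≡ g (mod n), by multiplying congruences, d * q ≡ a * g (mod n). Then a * g ≡ d * q (mod n).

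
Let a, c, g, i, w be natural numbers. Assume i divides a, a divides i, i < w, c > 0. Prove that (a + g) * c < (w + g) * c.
i divides a and a divides i, therefore i = a. i < w, so a < w. Then a + g < w + g. Using c > 0 and multiplying by a positive, (a + g) * c < (w + g) * c.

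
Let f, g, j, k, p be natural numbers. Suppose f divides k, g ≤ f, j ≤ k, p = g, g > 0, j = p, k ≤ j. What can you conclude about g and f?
g = f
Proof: Because j = p and p = g, j = g. Because k ≤ j and j ≤ k, k = j. Because f divides k, f divides j. j = g, so f divides g. g > 0, so f ≤ g. From g ≤ f, g = f.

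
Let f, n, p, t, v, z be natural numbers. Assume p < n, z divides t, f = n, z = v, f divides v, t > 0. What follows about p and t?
p < t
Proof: z = v and z divides t, therefore v divides t. Since f divides v, f divides t. Since t > 0, f ≤ t. Since f = n, n ≤ t. p < n, so p < t.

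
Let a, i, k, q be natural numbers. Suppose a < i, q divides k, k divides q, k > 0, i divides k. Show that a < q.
Since k divides q and q divides k, k = q. i divides k and k > 0, hence i ≤ k. Since k = q, i ≤ q. From a < i, a < q.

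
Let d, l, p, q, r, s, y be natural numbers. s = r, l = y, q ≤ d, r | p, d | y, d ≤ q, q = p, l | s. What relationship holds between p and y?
p = y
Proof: Since d ≤ q and q ≤ d, d = q. Since q = p, d = p. d | y, so p | y. s = r and l | s, hence l | r. Since l = y, y | r. Since r | p, y | p. p | y, so p = y.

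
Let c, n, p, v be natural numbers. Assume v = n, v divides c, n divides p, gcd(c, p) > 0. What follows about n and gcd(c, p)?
n ≤ gcd(c, p)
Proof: v = n and v divides c, hence n divides c. Since n divides p, n divides gcd(c, p). gcd(c, p) > 0, so n ≤ gcd(c, p).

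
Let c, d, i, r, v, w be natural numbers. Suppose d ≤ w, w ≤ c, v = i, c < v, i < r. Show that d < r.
d ≤ w and w ≤ c, hence d ≤ c. v = i and c < v, therefore c < i. Since i < r, c < r. d ≤ c, so d < r.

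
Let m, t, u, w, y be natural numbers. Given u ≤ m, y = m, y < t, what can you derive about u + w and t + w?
u + w < t + w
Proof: y = m and y < t, so m < t. u ≤ m, so u < t. Then u + w < t + w.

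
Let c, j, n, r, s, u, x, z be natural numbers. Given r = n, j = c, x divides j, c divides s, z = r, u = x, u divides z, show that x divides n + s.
Because z = r and r = n, z = n. u = x and u divides z, hence x divides z. z = n, so x divides n. j = c and x divides j, hence x divides c. Since c divides s, x divides s. x divides n, so x divides n + s.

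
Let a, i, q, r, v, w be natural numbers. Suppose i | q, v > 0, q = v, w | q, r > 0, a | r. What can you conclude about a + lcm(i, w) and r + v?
a + lcm(i, w) ≤ r + v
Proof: a | r and r > 0, thus a ≤ r. i | q and w | q, hence lcm(i, w) | q. Since q = v, lcm(i, w) | v. Since v > 0, lcm(i, w) ≤ v. a ≤ r, so a + lcm(i, w) ≤ r + v.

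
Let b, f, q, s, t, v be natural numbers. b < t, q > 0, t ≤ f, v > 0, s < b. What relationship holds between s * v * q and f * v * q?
s * v * q < f * v * q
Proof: b < t and t ≤ f, thus b < f. Since s < b, s < f. Since v > 0, by multiplying by a positive, s * v < f * v. Combined with q > 0, by multiplying by a positive, s * v * q < f * v * q.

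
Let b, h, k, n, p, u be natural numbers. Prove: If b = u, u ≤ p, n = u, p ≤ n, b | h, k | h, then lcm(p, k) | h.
From n = u and p ≤ n, p ≤ u. u ≤ p, so u = p. Because b = u, b = p. b | h, so p | h. k | h, so lcm(p, k) | h.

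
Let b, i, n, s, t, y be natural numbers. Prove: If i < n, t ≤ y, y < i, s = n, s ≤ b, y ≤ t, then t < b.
y ≤ t and t ≤ y, thus y = t. Because y < i and i < n, y < n. y = t, so t < n. Because s = n and s ≤ b, n ≤ b. t < n, so t < b.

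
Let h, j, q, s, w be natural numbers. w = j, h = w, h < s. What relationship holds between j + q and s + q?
j + q < s + q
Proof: h = w and w = j, so h = j. Because h < s, j < s. Then j + q < s + q.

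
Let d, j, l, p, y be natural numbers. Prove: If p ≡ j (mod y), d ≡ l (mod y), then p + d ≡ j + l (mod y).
From p ≡ j (mod y) and d ≡ l (mod y), by adding congruences, p + d ≡ j + l (mod y).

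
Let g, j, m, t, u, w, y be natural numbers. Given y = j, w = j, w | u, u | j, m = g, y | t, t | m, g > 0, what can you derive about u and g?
u ≤ g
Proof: w = j and w | u, therefore j | u. Because u | j, j = u. Since y = j, y = u. Because y | t and t | m, y | m. Since m = g, y | g. Since y = u, u | g. g > 0, so u ≤ g.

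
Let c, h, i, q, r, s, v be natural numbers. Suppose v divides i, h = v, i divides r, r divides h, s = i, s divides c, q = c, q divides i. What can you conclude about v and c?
v = c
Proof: i divides r and r divides h, so i divides h. Since h = v, i divides v. v divides i, so v = i. s = i and s divides c, thus i divides c. Because q = c and q divides i, c divides i. Since i divides c, i = c. v = i, so v = c.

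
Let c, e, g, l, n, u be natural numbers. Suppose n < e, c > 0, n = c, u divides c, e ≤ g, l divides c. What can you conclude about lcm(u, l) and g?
lcm(u, l) < g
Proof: u divides c and l divides c, thus lcm(u, l) divides c. Since c > 0, lcm(u, l) ≤ c. n = c and n < e, so c < e. e ≤ g, so c < g. Since lcm(u, l) ≤ c, lcm(u, l) < g.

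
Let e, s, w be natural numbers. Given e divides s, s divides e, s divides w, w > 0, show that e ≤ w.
s divides e and e divides s, thus s = e. From s divides w and w > 0, s ≤ w. Since s = e, e ≤ w.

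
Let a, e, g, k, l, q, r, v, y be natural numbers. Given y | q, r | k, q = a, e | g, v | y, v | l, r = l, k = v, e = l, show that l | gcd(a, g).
Because k = v and r | k, r | v. Since r = l, l | v. Since v | l, v = l. q = a and y | q, hence y | a. v | y, so v | a. Since v = l, l | a. e = l and e | g, therefore l | g. l | a, so l | gcd(a, g).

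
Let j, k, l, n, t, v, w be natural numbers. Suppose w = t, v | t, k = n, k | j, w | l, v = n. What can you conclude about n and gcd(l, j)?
n | gcd(l, j)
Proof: v = n and v | t, therefore n | t. w = t and w | l, so t | l. Since n | t, n | l. Since k = n and k | j, n | j. n | l, so n | gcd(l, j).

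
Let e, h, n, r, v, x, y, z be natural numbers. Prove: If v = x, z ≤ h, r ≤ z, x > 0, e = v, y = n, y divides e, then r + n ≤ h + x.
Since r ≤ z and z ≤ h, r ≤ h. e = v and v = x, therefore e = x. y = n and y divides e, therefore n divides e. e = x, so n divides x. Since x > 0, n ≤ x. r ≤ h, so r + n ≤ h + x.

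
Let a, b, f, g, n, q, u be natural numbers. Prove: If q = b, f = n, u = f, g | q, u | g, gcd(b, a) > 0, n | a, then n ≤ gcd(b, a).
Since u = f and f = n, u = n. q = b and g | q, so g | b. u | g, so u | b. From u = n, n | b. Since n | a, n | gcd(b, a). gcd(b, a) > 0, so n ≤ gcd(b, a).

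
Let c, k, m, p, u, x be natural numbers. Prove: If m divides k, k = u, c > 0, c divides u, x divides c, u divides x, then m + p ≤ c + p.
u divides x and x divides c, thus u divides c. Since c divides u, u = c. Since k = u, k = c. m divides k, so m divides c. Since c > 0, m ≤ c. Then m + p ≤ c + p.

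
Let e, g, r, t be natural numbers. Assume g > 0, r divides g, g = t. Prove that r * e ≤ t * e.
r divides g and g > 0, therefore r ≤ g. Since g = t, r ≤ t. By multiplying by a non-negative, r * e ≤ t * e.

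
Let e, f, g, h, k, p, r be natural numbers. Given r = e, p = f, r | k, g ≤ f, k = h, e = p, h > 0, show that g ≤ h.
e = p and p = f, thus e = f. Because r = e and r | k, e | k. k = h, so e | h. Since h > 0, e ≤ h. e = f, so f ≤ h. Because g ≤ f, g ≤ h.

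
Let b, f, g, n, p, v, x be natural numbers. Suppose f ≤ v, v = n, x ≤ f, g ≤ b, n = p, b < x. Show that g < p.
v = n and n = p, hence v = p. b < x and x ≤ f, therefore b < f. From g ≤ b, g < f. Since f ≤ v, g < v. v = p, so g < p.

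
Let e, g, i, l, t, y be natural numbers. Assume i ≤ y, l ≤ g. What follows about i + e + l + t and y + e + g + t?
i + e + l + t ≤ y + e + g + t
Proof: i ≤ y, so i + e ≤ y + e. Since l ≤ g, i + e + l ≤ y + e + g. Then i + e + l + t ≤ y + e + g + t.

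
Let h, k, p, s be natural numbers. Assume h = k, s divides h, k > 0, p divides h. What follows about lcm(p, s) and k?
lcm(p, s) ≤ k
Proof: p divides h and s divides h, therefore lcm(p, s) divides h. Since h = k, lcm(p, s) divides k. From k > 0, lcm(p, s) ≤ k.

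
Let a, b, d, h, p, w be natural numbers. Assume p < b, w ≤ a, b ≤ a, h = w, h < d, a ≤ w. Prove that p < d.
a ≤ w and w ≤ a, hence a = w. p < b and b ≤ a, thus p < a. Since a = w, p < w. h = w and h < d, thus w < d. p < w, so p < d.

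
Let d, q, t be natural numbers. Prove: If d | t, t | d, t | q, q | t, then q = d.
d | t and t | d, so d = t. t | q and q | t, so t = q. Since d = t, d = q. Then q = d.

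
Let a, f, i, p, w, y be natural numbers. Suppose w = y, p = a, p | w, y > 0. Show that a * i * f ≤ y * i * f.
Because w = y and p | w, p | y. p = a, so a | y. Since y > 0, a ≤ y. Then a * i ≤ y * i. Then a * i * f ≤ y * i * f.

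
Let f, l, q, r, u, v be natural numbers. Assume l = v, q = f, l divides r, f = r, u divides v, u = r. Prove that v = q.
q = f and f = r, thus q = r. u = r and u divides v, hence r divides v. Because l = v and l divides r, v divides r. Since r divides v, r = v. Since q = r, q = v. Then v = q.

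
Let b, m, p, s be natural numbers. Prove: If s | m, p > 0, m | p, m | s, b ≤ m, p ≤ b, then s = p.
s | m and m | s, thus s = m. m | p and p > 0, thus m ≤ p. p ≤ b and b ≤ m, therefore p ≤ m. m ≤ p, so m = p. s = m, so s = p.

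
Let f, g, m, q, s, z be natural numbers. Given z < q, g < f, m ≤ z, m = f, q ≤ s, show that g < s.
m = f and m ≤ z, therefore f ≤ z. Since g < f, g < z. Because z < q, g < q. Since q ≤ s, g < s.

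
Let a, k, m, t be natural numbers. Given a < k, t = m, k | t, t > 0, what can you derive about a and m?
a < m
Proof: Because k | t and t > 0, k ≤ t. Since t = m, k ≤ m. Since a < k, a < m.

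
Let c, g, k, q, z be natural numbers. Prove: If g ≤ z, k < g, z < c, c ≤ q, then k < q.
z < c and c ≤ q, so z < q. Since g ≤ z, g < q. k < g, so k < q.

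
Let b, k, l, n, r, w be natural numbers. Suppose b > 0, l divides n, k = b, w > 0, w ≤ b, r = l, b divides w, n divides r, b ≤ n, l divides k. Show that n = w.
From r = l and n divides r, n divides l. Since l divides n, l = n. k = b and l divides k, thus l divides b. Since b > 0, l ≤ b. Because l = n, n ≤ b. Since b ≤ n, n = b. b divides w and w > 0, therefore b ≤ w. w ≤ b, so b = w. n = b, so n = w.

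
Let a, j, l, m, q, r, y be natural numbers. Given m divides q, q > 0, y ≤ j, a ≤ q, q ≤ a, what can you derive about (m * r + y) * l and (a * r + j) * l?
(m * r + y) * l ≤ (a * r + j) * l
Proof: q ≤ a and a ≤ q, so q = a. Because m divides q and q > 0, m ≤ q. Since q = a, m ≤ a. By multiplying by a non-negative, m * r ≤ a * r. y ≤ j, so m * r + y ≤ a * r + j. By multiplying by a non-negative, (m * r + y) * l ≤ (a * r + j) * l.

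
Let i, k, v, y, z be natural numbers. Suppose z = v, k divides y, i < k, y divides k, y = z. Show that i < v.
k divides y and y divides k, therefore k = y. Since y = z, k = z. Since z = v, k = v. i < k, so i < v.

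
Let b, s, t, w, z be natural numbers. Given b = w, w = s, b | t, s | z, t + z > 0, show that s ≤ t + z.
b = w and w = s, hence b = s. Since b | t, s | t. s | z, so s | t + z. Since t + z > 0, s ≤ t + z.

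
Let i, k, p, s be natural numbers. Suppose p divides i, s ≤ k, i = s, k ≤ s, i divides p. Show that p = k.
Since p divides i and i divides p, p = i. Since i = s, p = s. s ≤ k and k ≤ s, hence s = k. p = s, so p = k.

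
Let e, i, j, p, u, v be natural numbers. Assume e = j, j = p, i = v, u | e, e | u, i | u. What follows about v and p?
v | p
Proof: e = j and j = p, hence e = p. u | e and e | u, so u = e. Since i | u, i | e. Since i = v, v | e. Since e = p, v | p.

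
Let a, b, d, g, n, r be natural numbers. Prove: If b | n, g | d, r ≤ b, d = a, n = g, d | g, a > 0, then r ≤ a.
From g | d and d | g, g = d. From d = a, g = a. n = g and b | n, thus b | g. g = a, so b | a. a > 0, so b ≤ a. Since r ≤ b, r ≤ a.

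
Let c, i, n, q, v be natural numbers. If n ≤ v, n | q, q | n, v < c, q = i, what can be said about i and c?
i < c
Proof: n | q and q | n, therefore n = q. Since q = i, n = i. Because n ≤ v and v < c, n < c. Since n = i, i < c.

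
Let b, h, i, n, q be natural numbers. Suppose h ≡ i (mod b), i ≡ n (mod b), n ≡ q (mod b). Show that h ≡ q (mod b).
h ≡ i (mod b) and i ≡ n (mod b), thus h ≡ n (mod b). Since n ≡ q (mod b), h ≡ q (mod b).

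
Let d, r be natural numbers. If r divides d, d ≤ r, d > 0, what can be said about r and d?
r = d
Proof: r divides d and d > 0, so r ≤ d. From d ≤ r, r = d.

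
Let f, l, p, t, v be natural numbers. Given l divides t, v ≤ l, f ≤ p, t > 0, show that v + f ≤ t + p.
l divides t and t > 0, thus l ≤ t. Since v ≤ l, v ≤ t. Since f ≤ p, v + f ≤ t + p.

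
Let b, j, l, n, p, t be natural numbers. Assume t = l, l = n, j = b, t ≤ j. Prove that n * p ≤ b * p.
t = l and l = n, thus t = n. j = b and t ≤ j, thus t ≤ b. t = n, so n ≤ b. By multiplying by a non-negative, n * p ≤ b * p.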